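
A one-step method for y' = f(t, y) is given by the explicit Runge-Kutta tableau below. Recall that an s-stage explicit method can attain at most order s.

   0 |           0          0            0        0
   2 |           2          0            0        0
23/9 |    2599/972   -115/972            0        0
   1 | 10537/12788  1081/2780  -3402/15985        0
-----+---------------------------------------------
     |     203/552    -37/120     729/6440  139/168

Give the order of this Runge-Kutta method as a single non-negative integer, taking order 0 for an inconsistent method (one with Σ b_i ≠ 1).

b = (203/552, -37/120, 729/6440, 139/168)
c = (0, 2, 23/9, 1)
Ac = (0, 0, -115/486, 65/278)
Σ b_i: 203/552·1 + (-37/120)·1 + 729/6440·1 + 139/168·1 = 1 ✓
b·c: (-37/120)·2 + 729/6440·23/9 + 139/168·1 = 1/2 ✓
b·c²: (-37/120)·4 + 729/6440·529/81 + 139/168·1 = 1/3 ✓
b·Ac: 729/6440·(-115/486) + 139/168·65/278 = 1/6 ✓
b·c³: (-37/120)·8 + 729/6440·12167/729 + 139/168·1 = 1/4 ✓
b·(c∘Ac): 729/6440·(-2645/4374) + 139/168·65/278 = 1/8 ✓
b·Ac²: 729/6440·(-115/243) + 139/168·23/139 = 1/12 ✓
b·A²c: 139/168·7/139 = 1/24 ✓; 4 stages ⇒ order 4.

4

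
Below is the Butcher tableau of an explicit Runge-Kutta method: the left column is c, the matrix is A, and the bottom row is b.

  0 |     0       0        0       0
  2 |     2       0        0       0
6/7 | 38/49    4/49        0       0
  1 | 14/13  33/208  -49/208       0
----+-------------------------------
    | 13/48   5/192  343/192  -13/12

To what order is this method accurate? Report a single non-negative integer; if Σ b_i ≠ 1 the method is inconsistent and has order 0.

b = (13/48, 5/192, 343/192, -13/12)
c = (0, 2, 6/7, 1)
Ac = (0, 0, 8/49, 3/26)
Σ b_i: 13/48·1 + 5/192·1 + 343/192·1 + (-13/12)·1 = 1 ✓
b·c: 5/192·2 + 343/192·6/7 + (-13/12)·1 = 1/2 ✓
b·c²: 5/192·4 + 343/192·36/49 + (-13/12)·1 = 1/3 ✓
b·Ac: 343/192·8/49 + (-13/12)·3/26 = 1/6 ✓
b·c³: 5/192·8 + 343/192·216/343 + (-13/12)·1 = 1/4 ✓
b·(c∘Ac): 343/192·48/343 + (-13/12)·3/26 = 1/8 ✓
b·Ac²: 343/192·16/49 + (-13/12)·6/13 = 1/12 ✓
b·A²c: (-13/12)·(-1/26) = 1/24 ✓; 4 stages ⇒ order 4.

4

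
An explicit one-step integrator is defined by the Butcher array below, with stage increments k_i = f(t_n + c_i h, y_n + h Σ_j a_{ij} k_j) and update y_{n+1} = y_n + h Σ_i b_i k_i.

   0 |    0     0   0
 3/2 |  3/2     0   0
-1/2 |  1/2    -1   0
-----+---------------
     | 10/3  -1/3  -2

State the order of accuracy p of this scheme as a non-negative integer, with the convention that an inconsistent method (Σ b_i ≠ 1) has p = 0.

b = (10/3, -1/3, -2)
c = (0, 3/2, -1/2)
Ac = (0, 0, -3/2)
Σ b_i: 10/3·1 + (-1/3)·1 + (-2)·1 = 1 ✓
b·c: (-1/3)·3/2 + (-2)·(-1/2) = 1/2 ✓
b·c²: (-1/3)·9/4 + (-2)·1/4 = -5/4 ≠ 1/3 ⇒ order 2.
b·Ac: (-2)·(-3/2) = 3 ≠ 1/6

2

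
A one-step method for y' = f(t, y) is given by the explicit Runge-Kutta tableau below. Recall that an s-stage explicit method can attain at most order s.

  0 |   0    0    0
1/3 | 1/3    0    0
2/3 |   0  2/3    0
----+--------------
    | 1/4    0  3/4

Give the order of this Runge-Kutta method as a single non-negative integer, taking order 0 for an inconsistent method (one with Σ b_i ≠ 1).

3

b = (1/4, 0, 3/4)
c = (0, 1/3, 2/3)
Ac = (0, 0, 2/9)
Σ b_i: 1/4·1 + 3/4·1 = 1 ✓
b·c: 3/4·2/3 = 1/2 ✓
b·c²: 3/4·4/9 = 1/3 ✓
b·Ac: 3/4·2/9 = 1/6 ✓; 3 stages ⇒ order 3.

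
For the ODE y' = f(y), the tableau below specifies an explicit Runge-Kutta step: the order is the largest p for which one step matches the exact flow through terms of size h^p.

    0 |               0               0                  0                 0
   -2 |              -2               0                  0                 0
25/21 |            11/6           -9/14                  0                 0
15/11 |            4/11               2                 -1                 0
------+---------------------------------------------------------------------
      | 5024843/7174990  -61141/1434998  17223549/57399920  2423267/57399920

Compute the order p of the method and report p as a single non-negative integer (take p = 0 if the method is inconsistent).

3

b = (5024843/7174990, -61141/1434998, 17223549/57399920, 2423267/57399920)
c = (0, -2, 25/21, 15/11)
Ac = (0, 0, 9/7, -109/21)
Σ b_i: 5024843/7174990·1 + (-61141/1434998)·1 + 17223549/57399920·1 + 2423267/57399920·1 = 1 ✓
b·c: (-61141/1434998)·(-2) + 17223549/57399920·25/21 + 2423267/57399920·15/11 = 1/2 ✓
b·c²: (-61141/1434998)·4 + 17223549/57399920·625/441 + 2423267/57399920·225/121 = 1/3 ✓
b·Ac: 17223549/57399920·9/7 + 2423267/57399920·(-109/21) = 1/6 ✓
b·c³: (-61141/1434998)·(-8) + 17223549/57399920·15625/9261 + 2423267/57399920·3375/1331 = 948873679/994453614 ≠ 1/4 ⇒ order 3.
b·(c∘Ac): 17223549/57399920·75/49 + 2423267/57399920·(-545/77) = 115136/717499 ≠ 1/8
b·Ac²: 17223549/57399920·(-18/7) + 2423267/57399920·2903/441 = -357050299/723238992 ≠ 1/12
b·A²c: 2423267/57399920·(-9/7) = -3115629/57399920 ≠ 1/24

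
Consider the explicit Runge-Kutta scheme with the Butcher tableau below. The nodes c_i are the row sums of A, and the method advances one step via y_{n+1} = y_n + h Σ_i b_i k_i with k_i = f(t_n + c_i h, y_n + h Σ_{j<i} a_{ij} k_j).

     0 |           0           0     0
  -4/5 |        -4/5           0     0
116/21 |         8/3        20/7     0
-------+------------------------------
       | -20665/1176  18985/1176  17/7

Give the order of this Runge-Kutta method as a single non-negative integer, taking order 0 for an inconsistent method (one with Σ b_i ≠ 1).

b = (-20665/1176, 18985/1176, 17/7)
c = (0, -4/5, 116/21)
Ac = (0, 0, -16/7)
Σ b_i: (-20665/1176)·1 + 18985/1176·1 + 17/7·1 = 1 ✓
b·c: 18985/1176·(-4/5) + 17/7·116/21 = 1/2 ✓
b·c²: 18985/1176·16/25 + 17/7·13456/441 = 1303234/15435 ≠ 1/3 ⇒ order 2.
b·Ac: 17/7·(-16/7) = -272/49 ≠ 1/6

2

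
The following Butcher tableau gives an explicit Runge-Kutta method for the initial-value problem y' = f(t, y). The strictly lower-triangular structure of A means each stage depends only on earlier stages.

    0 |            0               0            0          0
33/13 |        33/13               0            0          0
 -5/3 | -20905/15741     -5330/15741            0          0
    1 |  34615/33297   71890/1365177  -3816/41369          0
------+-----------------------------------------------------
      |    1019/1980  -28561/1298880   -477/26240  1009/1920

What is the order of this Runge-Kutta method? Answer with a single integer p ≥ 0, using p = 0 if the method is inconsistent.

b = (1019/1980, -28561/1298880, -477/26240, 1009/1920)
c = (0, 33/13, -5/3, 1)
Ac = (0, 0, -410/477, 290/1009)
Σ b_i: 1019/1980·1 + (-28561/1298880)·1 + (-477/26240)·1 + 1009/1920·1 = 1 ✓
b·c: (-28561/1298880)·33/13 + (-477/26240)·(-5/3) + 1009/1920·1 = 1/2 ✓
b·c²: (-28561/1298880)·1089/169 + (-477/26240)·25/9 + 1009/1920·1 = 1/3 ✓
b·Ac: (-477/26240)·(-410/477) + 1009/1920·290/1009 = 1/6 ✓
b·c³: (-28561/1298880)·35937/2197 + (-477/26240)·(-125/27) + 1009/1920·1 = 1/4 ✓
b·(c∘Ac): (-477/26240)·2050/1431 + 1009/1920·290/1009 = 1/8 ✓
b·Ac²: (-477/26240)·(-4510/2067) + 1009/1920·1090/13117 = 1/12 ✓
b·A²c: 1009/1920·80/1009 = 1/24 ✓; 4 stages ⇒ order 4.

4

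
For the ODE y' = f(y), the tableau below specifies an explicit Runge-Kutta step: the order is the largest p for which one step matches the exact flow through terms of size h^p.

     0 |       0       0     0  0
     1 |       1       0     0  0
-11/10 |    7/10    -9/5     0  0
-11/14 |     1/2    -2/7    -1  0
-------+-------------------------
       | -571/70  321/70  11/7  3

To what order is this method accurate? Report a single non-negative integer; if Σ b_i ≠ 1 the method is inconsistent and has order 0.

b = (-571/70, 321/70, 11/7, 3)
c = (0, 1, -11/10, -11/14)
Ac = (0, 0, -9/5, 57/70)
Σ b_i: (-571/70)·1 + 321/70·1 + 11/7·1 + 3·1 = 1 ✓
b·c: 321/70·1 + 11/7·(-11/10) + 3·(-11/14) = 1/2 ✓
b·c²: 321/70·1 + 11/7·121/100 + 3·121/196 = 20431/2450 ≠ 1/3 ⇒ order 2.
b·Ac: 11/7·(-9/5) + 3·57/70 = -27/70 ≠ 1/6

2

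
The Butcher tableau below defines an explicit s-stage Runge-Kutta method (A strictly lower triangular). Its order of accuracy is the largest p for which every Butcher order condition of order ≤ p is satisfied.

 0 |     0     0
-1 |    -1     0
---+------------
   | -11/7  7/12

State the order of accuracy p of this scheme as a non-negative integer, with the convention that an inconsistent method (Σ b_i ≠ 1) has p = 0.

0

b = (-11/7, 7/12)
c = (0, -1)
Σ b_i: (-11/7)·1 + 7/12·1 = -83/84 ≠ 1 ⇒ order 0.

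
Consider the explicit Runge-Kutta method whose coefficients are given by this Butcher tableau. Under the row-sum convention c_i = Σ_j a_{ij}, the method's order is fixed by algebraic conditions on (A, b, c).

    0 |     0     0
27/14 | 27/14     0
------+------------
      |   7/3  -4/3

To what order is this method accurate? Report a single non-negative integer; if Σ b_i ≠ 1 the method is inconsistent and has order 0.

1

b = (7/3, -4/3)
c = (0, 27/14)
Σ b_i: 7/3·1 + (-4/3)·1 = 1 ✓
b·c: (-4/3)·27/14 = -18/7 ≠ 1/2 ⇒ order 1.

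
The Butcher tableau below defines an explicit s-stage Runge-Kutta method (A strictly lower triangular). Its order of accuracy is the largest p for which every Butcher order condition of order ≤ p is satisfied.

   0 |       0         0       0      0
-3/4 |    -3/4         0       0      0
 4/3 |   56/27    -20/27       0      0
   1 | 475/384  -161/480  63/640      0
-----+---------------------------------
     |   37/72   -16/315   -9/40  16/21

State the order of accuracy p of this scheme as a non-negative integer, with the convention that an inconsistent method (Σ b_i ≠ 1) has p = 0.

4

b = (37/72, -16/315, -9/40, 16/21)
c = (0, -3/4, 4/3, 1)
Ac = (0, 0, 5/9, 49/128)
Σ b_i: 37/72·1 + (-16/315)·1 + (-9/40)·1 + 16/21·1 = 1 ✓
b·c: (-16/315)·(-3/4) + (-9/40)·4/3 + 16/21·1 = 1/2 ✓
b·c²: (-16/315)·9/16 + (-9/40)·16/9 + 16/21·1 = 1/3 ✓
b·Ac: (-9/40)·5/9 + 16/21·49/128 = 1/6 ✓
b·c³: (-16/315)·(-27/64) + (-9/40)·64/27 + 16/21·1 = 1/4 ✓
b·(c∘Ac): (-9/40)·20/27 + 16/21·49/128 = 1/8 ✓
b·Ac²: (-9/40)·(-5/12) + 16/21·(-7/512) = 1/12 ✓
b·A²c: 16/21·7/128 = 1/24 ✓; 4 stages ⇒ order 4.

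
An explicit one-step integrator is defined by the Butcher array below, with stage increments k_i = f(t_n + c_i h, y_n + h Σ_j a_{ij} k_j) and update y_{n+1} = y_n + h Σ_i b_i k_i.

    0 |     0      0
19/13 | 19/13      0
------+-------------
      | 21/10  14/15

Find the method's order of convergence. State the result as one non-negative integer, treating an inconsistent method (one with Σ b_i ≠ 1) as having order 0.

b = (21/10, 14/15)
c = (0, 19/13)
Σ b_i: 21/10·1 + 14/15·1 = 91/30 ≠ 1 ⇒ order 0.

0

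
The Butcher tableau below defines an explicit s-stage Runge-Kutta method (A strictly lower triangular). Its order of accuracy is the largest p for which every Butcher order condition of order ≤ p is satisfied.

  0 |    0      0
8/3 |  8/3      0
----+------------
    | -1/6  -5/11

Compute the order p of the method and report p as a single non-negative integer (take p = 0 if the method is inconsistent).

b = (-1/6, -5/11)
c = (0, 8/3)
Σ b_i: (-1/6)·1 + (-5/11)·1 = -41/66 ≠ 1 ⇒ order 0.

0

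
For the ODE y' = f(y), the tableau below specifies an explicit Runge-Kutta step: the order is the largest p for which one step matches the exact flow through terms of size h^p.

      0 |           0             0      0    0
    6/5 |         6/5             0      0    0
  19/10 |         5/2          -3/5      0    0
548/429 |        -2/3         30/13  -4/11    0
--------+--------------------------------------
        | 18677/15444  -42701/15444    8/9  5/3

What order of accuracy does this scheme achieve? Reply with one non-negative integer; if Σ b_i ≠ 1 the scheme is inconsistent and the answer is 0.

2

b = (18677/15444, -42701/15444, 8/9, 5/3)
c = (0, 6/5, 19/10, 548/429)
Ac = (0, 0, -18/25, 1486/715)
Σ b_i: 18677/15444·1 + (-42701/15444)·1 + 8/9·1 + 5/3·1 = 1 ✓
b·c: (-42701/15444)·6/5 + 8/9·19/10 + 5/3·548/429 = 1/2 ✓
b·c²: (-42701/15444)·36/25 + 8/9·361/100 + 5/3·300304/184041 = 26874347/13803075 ≠ 1/3 ⇒ order 2.
b·Ac: 8/9·(-18/25) + 5/3·1486/715 = 30286/10725 ≠ 1/6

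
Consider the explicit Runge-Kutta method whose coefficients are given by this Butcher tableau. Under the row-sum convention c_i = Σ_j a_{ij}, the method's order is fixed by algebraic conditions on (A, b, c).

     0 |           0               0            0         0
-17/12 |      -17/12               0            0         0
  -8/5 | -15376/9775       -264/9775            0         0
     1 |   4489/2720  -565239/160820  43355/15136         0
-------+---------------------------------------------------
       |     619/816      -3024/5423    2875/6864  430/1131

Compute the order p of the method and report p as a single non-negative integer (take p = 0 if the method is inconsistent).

4

b = (619/816, -3024/5423, 2875/6864, 430/1131)
c = (0, -17/12, -8/5, 1)
Ac = (0, 0, 22/575, 1363/3440)
Σ b_i: 619/816·1 + (-3024/5423)·1 + 2875/6864·1 + 430/1131·1 = 1 ✓
b·c: (-3024/5423)·(-17/12) + 2875/6864·(-8/5) + 430/1131·1 = 1/2 ✓
b·c²: (-3024/5423)·289/144 + 2875/6864·64/25 + 430/1131·1 = 1/3 ✓
b·Ac: 2875/6864·22/575 + 430/1131·1363/3440 = 1/6 ✓
b·c³: (-3024/5423)·(-4913/1728) + 2875/6864·(-512/125) + 430/1131·1 = 1/4 ✓
b·(c∘Ac): 2875/6864·(-176/2875) + 430/1131·1363/3440 = 1/8 ✓
b·Ac²: 2875/6864·(-187/3450) + 430/1131·11513/41280 = 1/12 ✓
b·A²c: 430/1131·377/3440 = 1/24 ✓; 4 stages ⇒ order 4.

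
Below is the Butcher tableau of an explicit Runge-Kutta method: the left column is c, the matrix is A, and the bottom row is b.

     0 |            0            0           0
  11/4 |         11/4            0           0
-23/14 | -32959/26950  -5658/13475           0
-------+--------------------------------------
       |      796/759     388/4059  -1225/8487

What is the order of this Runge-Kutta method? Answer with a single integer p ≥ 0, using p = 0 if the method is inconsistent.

3

b = (796/759, 388/4059, -1225/8487)
c = (0, 11/4, -23/14)
Ac = (0, 0, -2829/2450)
Σ b_i: 796/759·1 + 388/4059·1 + (-1225/8487)·1 = 1 ✓
b·c: 388/4059·11/4 + (-1225/8487)·(-23/14) = 1/2 ✓
b·c²: 388/4059·121/16 + (-1225/8487)·529/196 = 1/3 ✓
b·Ac: (-1225/8487)·(-2829/2450) = 1/6 ✓; 3 stages ⇒ order 3.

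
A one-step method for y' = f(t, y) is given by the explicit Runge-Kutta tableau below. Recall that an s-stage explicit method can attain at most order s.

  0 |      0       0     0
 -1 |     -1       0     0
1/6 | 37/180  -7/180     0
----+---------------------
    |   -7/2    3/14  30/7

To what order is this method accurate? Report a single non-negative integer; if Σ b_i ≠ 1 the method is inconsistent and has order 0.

3

b = (-7/2, 3/14, 30/7)
c = (0, -1, 1/6)
Ac = (0, 0, 7/180)
Σ b_i: (-7/2)·1 + 3/14·1 + 30/7·1 = 1 ✓
b·c: 3/14·(-1) + 30/7·1/6 = 1/2 ✓
b·c²: 3/14·1 + 30/7·1/36 = 1/3 ✓
b·Ac: 30/7·7/180 = 1/6 ✓; 3 stages ⇒ order 3.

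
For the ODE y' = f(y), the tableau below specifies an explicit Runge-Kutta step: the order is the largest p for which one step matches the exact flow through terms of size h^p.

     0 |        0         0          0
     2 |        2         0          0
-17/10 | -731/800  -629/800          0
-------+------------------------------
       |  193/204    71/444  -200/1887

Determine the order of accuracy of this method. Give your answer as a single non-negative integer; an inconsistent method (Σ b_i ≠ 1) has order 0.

b = (193/204, 71/444, -200/1887)
c = (0, 2, -17/10)
Ac = (0, 0, -629/400)
Σ b_i: 193/204·1 + 71/444·1 + (-200/1887)·1 = 1 ✓
b·c: 71/444·2 + (-200/1887)·(-17/10) = 1/2 ✓
b·c²: 71/444·4 + (-200/1887)·289/100 = 1/3 ✓
b·Ac: (-200/1887)·(-629/400) = 1/6 ✓; 3 stages ⇒ order 3.

3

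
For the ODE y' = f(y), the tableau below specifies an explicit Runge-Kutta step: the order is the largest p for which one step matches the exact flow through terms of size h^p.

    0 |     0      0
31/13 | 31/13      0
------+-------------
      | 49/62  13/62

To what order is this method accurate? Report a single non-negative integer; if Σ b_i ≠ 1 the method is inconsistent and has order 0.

2

b = (49/62, 13/62)
c = (0, 31/13)
Σ b_i: 49/62·1 + 13/62·1 = 1 ✓
b·c: 13/62·31/13 = 1/2 ✓; 2 stages ⇒ order 2.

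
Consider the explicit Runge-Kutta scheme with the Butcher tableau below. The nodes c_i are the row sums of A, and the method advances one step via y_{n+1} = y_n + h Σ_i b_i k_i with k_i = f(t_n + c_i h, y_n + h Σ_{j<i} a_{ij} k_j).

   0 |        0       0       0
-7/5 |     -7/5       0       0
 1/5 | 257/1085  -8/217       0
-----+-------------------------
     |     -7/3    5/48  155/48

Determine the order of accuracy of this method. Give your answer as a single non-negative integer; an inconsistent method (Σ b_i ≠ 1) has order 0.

3

b = (-7/3, 5/48, 155/48)
c = (0, -7/5, 1/5)
Ac = (0, 0, 8/155)
Σ b_i: (-7/3)·1 + 5/48·1 + 155/48·1 = 1 ✓
b·c: 5/48·(-7/5) + 155/48·1/5 = 1/2 ✓
b·c²: 5/48·49/25 + 155/48·1/25 = 1/3 ✓
b·Ac: 155/48·8/155 = 1/6 ✓; 3 stages ⇒ order 3.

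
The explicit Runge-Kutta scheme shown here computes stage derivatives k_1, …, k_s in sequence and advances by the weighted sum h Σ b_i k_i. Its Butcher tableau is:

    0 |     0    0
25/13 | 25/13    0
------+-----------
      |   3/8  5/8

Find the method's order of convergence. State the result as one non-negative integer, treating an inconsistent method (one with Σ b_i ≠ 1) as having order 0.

1

b = (3/8, 5/8)
c = (0, 25/13)
Σ b_i: 3/8·1 + 5/8·1 = 1 ✓
b·c: 5/8·25/13 = 125/104 ≠ 1/2 ⇒ order 1.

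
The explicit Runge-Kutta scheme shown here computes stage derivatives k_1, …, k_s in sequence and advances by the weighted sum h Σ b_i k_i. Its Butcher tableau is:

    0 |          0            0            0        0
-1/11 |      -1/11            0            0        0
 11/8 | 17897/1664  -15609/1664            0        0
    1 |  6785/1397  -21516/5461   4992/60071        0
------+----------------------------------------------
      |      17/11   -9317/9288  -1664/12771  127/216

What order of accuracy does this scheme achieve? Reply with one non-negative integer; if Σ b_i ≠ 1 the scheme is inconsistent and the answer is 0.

b = (17/11, -9317/9288, -1664/12771, 127/216)
c = (0, -1/11, 11/8, 1)
Ac = (0, 0, 1419/1664, 60/127)
Σ b_i: 17/11·1 + (-9317/9288)·1 + (-1664/12771)·1 + 127/216·1 = 1 ✓
b·c: (-9317/9288)·(-1/11) + (-1664/12771)·11/8 + 127/216·1 = 1/2 ✓
b·c²: (-9317/9288)·1/121 + (-1664/12771)·121/64 + 127/216·1 = 1/3 ✓
b·Ac: (-1664/12771)·1419/1664 + 127/216·60/127 = 1/6 ✓
b·c³: (-9317/9288)·(-1/1331) + (-1664/12771)·1331/512 + 127/216·1 = 1/4 ✓
b·(c∘Ac): (-1664/12771)·15609/13312 + 127/216·60/127 = 1/8 ✓
b·Ac²: (-1664/12771)·(-129/1664) + 127/216·174/1397 = 1/12 ✓
b·A²c: 127/216·9/127 = 1/24 ✓; 4 stages ⇒ order 4.

4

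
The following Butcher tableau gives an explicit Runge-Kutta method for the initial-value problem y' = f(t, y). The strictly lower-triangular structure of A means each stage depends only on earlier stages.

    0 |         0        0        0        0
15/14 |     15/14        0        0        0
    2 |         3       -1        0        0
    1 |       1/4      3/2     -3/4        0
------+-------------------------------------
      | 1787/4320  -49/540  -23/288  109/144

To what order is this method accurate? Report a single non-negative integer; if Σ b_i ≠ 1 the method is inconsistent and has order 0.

3

b = (1787/4320, -49/540, -23/288, 109/144)
c = (0, 15/14, 2, 1)
Ac = (0, 0, -15/14, 3/28)
Σ b_i: 1787/4320·1 + (-49/540)·1 + (-23/288)·1 + 109/144·1 = 1 ✓
b·c: (-49/540)·15/14 + (-23/288)·2 + 109/144·1 = 1/2 ✓
b·c²: (-49/540)·225/196 + (-23/288)·4 + 109/144·1 = 1/3 ✓
b·Ac: (-23/288)·(-15/14) + 109/144·3/28 = 1/6 ✓
b·c³: (-49/540)·3375/2744 + (-23/288)·8 + 109/144·1 = 13/2016 ≠ 1/4 ⇒ order 3.
b·(c∘Ac): (-23/288)·(-15/7) + 109/144·3/28 = 113/448 ≠ 1/8
b·Ac²: (-23/288)·(-225/196) + 109/144·(-501/392) = -1177/1344 ≠ 1/12
b·A²c: 109/144·45/56 = 545/896 ≠ 1/24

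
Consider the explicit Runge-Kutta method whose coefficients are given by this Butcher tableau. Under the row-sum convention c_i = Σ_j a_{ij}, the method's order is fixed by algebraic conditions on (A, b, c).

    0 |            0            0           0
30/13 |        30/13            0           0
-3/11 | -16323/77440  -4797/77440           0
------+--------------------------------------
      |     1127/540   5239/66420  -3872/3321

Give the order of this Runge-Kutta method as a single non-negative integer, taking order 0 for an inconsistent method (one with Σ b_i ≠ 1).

b = (1127/540, 5239/66420, -3872/3321)
c = (0, 30/13, -3/11)
Ac = (0, 0, -1107/7744)
Σ b_i: 1127/540·1 + 5239/66420·1 + (-3872/3321)·1 = 1 ✓
b·c: 5239/66420·30/13 + (-3872/3321)·(-3/11) = 1/2 ✓
b·c²: 5239/66420·900/169 + (-3872/3321)·9/121 = 1/3 ✓
b·Ac: (-3872/3321)·(-1107/7744) = 1/6 ✓; 3 stages ⇒ order 3.

3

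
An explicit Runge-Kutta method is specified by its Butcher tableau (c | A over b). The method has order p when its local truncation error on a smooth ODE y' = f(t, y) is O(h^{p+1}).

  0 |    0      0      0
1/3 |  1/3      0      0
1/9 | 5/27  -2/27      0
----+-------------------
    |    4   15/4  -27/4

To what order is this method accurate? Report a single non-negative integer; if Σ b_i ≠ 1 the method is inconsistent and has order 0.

3

b = (4, 15/4, -27/4)
c = (0, 1/3, 1/9)
Ac = (0, 0, -2/81)
Σ b_i: 4·1 + 15/4·1 + (-27/4)·1 = 1 ✓
b·c: 15/4·1/3 + (-27/4)·1/9 = 1/2 ✓
b·c²: 15/4·1/9 + (-27/4)·1/81 = 1/3 ✓
b·Ac: (-27/4)·(-2/81) = 1/6 ✓; 3 stages ⇒ order 3.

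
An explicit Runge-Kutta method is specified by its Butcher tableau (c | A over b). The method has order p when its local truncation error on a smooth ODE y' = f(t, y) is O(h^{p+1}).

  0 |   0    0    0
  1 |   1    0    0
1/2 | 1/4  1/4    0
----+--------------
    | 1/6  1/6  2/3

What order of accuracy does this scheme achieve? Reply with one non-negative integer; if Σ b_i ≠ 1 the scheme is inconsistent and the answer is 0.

b = (1/6, 1/6, 2/3)
c = (0, 1, 1/2)
Ac = (0, 0, 1/4)
Σ b_i: 1/6·1 + 1/6·1 + 2/3·1 = 1 ✓
b·c: 1/6·1 + 2/3·1/2 = 1/2 ✓
b·c²: 1/6·1 + 2/3·1/4 = 1/3 ✓
b·Ac: 2/3·1/4 = 1/6 ✓; 3 stages ⇒ order 3.

3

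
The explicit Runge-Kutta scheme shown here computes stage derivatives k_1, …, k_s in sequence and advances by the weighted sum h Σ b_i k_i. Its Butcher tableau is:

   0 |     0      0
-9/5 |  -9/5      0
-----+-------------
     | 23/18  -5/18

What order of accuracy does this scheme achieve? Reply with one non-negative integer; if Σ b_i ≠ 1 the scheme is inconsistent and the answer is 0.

b = (23/18, -5/18)
c = (0, -9/5)
Σ b_i: 23/18·1 + (-5/18)·1 = 1 ✓
b·c: (-5/18)·(-9/5) = 1/2 ✓; 2 stages ⇒ order 2.

2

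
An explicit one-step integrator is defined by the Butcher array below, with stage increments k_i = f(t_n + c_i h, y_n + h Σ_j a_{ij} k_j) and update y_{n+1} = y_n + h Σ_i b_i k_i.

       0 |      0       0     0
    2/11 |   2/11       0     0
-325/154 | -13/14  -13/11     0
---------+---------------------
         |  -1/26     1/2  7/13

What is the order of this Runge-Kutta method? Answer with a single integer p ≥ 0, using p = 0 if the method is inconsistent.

b = (-1/26, 1/2, 7/13)
c = (0, 2/11, -325/154)
Ac = (0, 0, -26/121)
Σ b_i: (-1/26)·1 + 1/2·1 + 7/13·1 = 1 ✓
b·c: 1/2·2/11 + 7/13·(-325/154) = -23/22 ≠ 1/2 ⇒ order 1.

1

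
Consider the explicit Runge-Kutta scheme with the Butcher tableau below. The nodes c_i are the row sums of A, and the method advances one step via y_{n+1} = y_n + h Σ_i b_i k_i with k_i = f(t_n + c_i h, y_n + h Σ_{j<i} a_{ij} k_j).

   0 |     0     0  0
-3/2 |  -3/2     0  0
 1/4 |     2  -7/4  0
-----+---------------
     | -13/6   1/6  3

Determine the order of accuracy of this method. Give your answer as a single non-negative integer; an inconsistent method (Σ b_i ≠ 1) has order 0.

2

b = (-13/6, 1/6, 3)
c = (0, -3/2, 1/4)
Ac = (0, 0, 21/8)
Σ b_i: (-13/6)·1 + 1/6·1 + 3·1 = 1 ✓
b·c: 1/6·(-3/2) + 3·1/4 = 1/2 ✓
b·c²: 1/6·9/4 + 3·1/16 = 9/16 ≠ 1/3 ⇒ order 2.
b·Ac: 3·21/8 = 63/8 ≠ 1/6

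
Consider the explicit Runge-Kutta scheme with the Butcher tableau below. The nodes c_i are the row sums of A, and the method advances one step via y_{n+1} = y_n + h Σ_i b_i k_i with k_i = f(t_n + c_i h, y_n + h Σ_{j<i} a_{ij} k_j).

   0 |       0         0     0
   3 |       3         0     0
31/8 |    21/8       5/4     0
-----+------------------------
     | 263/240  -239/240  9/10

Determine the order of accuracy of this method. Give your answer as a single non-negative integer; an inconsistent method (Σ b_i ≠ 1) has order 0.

2

b = (263/240, -239/240, 9/10)
c = (0, 3, 31/8)
Ac = (0, 0, 15/4)
Σ b_i: 263/240·1 + (-239/240)·1 + 9/10·1 = 1 ✓
b·c: (-239/240)·3 + 9/10·31/8 = 1/2 ✓
b·c²: (-239/240)·9 + 9/10·961/64 = 2913/640 ≠ 1/3 ⇒ order 2.
b·Ac: 9/10·15/4 = 27/8 ≠ 1/6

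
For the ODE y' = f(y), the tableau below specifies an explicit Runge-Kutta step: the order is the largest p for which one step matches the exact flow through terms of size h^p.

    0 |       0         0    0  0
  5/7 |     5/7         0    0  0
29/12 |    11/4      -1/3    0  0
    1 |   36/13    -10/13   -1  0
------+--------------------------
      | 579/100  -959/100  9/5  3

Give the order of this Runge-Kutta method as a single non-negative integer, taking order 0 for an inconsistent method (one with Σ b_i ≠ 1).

b = (579/100, -959/100, 9/5, 3)
c = (0, 5/7, 29/12, 1)
Ac = (0, 0, -5/21, -3239/1092)
Σ b_i: 579/100·1 + (-959/100)·1 + 9/5·1 + 3·1 = 1 ✓
b·c: (-959/100)·5/7 + 9/5·29/12 + 3·1 = 1/2 ✓
b·c²: (-959/100)·25/49 + 9/5·841/144 + 3·1 = 4827/560 ≠ 1/3 ⇒ order 2.
b·Ac: 9/5·(-5/21) + 3·(-3239/1092) = -485/52 ≠ 1/6

2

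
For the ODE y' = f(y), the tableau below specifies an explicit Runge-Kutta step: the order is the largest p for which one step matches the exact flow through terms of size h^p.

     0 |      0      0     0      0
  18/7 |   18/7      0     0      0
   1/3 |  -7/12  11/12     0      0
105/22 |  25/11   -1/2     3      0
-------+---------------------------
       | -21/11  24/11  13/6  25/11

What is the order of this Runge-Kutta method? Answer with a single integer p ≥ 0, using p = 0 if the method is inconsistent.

b = (-21/11, 24/11, 13/6, 25/11)
c = (0, 18/7, 1/3, 105/22)
Ac = (0, 0, 33/14, -2/7)
Σ b_i: (-21/11)·1 + 24/11·1 + 13/6·1 + 25/11·1 = 311/66 ≠ 1 ⇒ order 0.

0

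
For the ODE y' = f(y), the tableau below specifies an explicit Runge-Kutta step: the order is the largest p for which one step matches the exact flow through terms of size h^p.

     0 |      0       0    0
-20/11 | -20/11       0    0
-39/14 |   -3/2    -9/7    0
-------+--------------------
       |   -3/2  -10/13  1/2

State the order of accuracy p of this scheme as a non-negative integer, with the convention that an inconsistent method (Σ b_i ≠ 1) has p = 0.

b = (-3/2, -10/13, 1/2)
c = (0, -20/11, -39/14)
Ac = (0, 0, 180/77)
Σ b_i: (-3/2)·1 + (-10/13)·1 + 1/2·1 = -23/13 ≠ 1 ⇒ order 0.

0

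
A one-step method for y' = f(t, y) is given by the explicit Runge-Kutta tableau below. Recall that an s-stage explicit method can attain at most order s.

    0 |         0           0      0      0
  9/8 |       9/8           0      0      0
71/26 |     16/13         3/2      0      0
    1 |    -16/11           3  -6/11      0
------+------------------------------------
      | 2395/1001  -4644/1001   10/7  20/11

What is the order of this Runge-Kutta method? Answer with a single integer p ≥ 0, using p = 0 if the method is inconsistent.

b = (2395/1001, -4644/1001, 10/7, 20/11)
c = (0, 9/8, 71/26, 1)
Ac = (0, 0, 27/16, 2157/1144)
Σ b_i: 2395/1001·1 + (-4644/1001)·1 + 10/7·1 + 20/11·1 = 1 ✓
b·c: (-4644/1001)·9/8 + 10/7·71/26 + 20/11·1 = 1/2 ✓
b·c²: (-4644/1001)·81/64 + 10/7·5041/676 + 20/11·1 = 1374067/208208 ≠ 1/3 ⇒ order 2.
b·Ac: 10/7·27/16 + 20/11·2157/1144 = 514335/88088 ≠ 1/6

2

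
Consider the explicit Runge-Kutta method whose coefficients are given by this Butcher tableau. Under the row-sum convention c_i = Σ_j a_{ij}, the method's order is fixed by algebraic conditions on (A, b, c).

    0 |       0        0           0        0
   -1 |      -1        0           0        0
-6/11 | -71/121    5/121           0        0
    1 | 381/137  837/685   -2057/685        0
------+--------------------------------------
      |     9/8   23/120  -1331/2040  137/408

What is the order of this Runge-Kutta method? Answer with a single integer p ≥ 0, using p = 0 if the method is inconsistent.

b = (9/8, 23/120, -1331/2040, 137/408)
c = (0, -1, -6/11, 1)
Ac = (0, 0, -5/121, 57/137)
Σ b_i: 9/8·1 + 23/120·1 + (-1331/2040)·1 + 137/408·1 = 1 ✓
b·c: 23/120·(-1) + (-1331/2040)·(-6/11) + 137/408·1 = 1/2 ✓
b·c²: 23/120·1 + (-1331/2040)·36/121 + 137/408·1 = 1/3 ✓
b·Ac: (-1331/2040)·(-5/121) + 137/408·57/137 = 1/6 ✓
b·c³: 23/120·(-1) + (-1331/2040)·(-216/1331) + 137/408·1 = 1/4 ✓
b·(c∘Ac): (-1331/2040)·30/1331 + 137/408·57/137 = 1/8 ✓
b·Ac²: (-1331/2040)·5/121 + 137/408·45/137 = 1/12 ✓
b·A²c: 137/408·17/137 = 1/24 ✓; 4 stages ⇒ order 4.

4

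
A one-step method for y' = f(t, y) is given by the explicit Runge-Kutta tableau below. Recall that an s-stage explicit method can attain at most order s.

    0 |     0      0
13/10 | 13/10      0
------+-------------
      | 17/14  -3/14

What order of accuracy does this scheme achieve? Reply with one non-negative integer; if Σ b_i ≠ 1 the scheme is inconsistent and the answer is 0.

1

b = (17/14, -3/14)
c = (0, 13/10)
Σ b_i: 17/14·1 + (-3/14)·1 = 1 ✓
b·c: (-3/14)·13/10 = -39/140 ≠ 1/2 ⇒ order 1.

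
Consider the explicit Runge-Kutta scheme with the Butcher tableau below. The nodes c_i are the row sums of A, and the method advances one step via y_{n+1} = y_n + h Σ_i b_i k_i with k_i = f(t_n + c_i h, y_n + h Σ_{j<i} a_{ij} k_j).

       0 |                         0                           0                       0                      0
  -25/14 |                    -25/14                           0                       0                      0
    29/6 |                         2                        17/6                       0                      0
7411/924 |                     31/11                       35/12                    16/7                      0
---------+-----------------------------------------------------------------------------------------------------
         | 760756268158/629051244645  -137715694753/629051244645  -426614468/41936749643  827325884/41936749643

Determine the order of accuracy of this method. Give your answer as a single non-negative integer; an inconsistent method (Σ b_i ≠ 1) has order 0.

3

b = (760756268158/629051244645, -137715694753/629051244645, -426614468/41936749643, 827325884/41936749643)
c = (0, -25/14, 29/6, 7411/924)
Ac = (0, 0, -425/84, 327/56)
Σ b_i: 760756268158/629051244645·1 + (-137715694753/629051244645)·1 + (-426614468/41936749643)·1 + 827325884/41936749643·1 = 1 ✓
b·c: (-137715694753/629051244645)·(-25/14) + (-426614468/41936749643)·29/6 + 827325884/41936749643·7411/924 = 1/2 ✓
b·c²: (-137715694753/629051244645)·625/196 + (-426614468/41936749643)·841/36 + 827325884/41936749643·54922921/853776 = 1/3 ✓
b·Ac: (-426614468/41936749643)·(-425/84) + 827325884/41936749643·327/56 = 1/6 ✓
b·c³: (-137715694753/629051244645)·(-15625/2744) + (-426614468/41936749643)·24389/216 + 827325884/41936749643·407033767531/788889024 = 100351613646992677/9764888280873264 ≠ 1/4 ⇒ order 3.
b·(c∘Ac): (-426614468/41936749643)·(-12325/504) + 827325884/41936749643·807799/17248 = 24786650577593/21136121820072 ≠ 1/8
b·Ac²: (-426614468/41936749643)·10625/1176 + 827325884/41936749643·63199/1008 = 12100232409479/10568060910036 ≠ 1/12
b·A²c: 827325884/41936749643·(-1700/147) = -200922000400/880671742503 ≠ 1/24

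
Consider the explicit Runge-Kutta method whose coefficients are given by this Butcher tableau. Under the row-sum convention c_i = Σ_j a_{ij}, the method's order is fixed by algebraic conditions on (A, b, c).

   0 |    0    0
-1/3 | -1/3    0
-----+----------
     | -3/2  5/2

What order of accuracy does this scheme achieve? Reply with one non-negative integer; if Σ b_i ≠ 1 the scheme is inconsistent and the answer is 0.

1

b = (-3/2, 5/2)
c = (0, -1/3)
Σ b_i: (-3/2)·1 + 5/2·1 = 1 ✓
b·c: 5/2·(-1/3) = -5/6 ≠ 1/2 ⇒ order 1.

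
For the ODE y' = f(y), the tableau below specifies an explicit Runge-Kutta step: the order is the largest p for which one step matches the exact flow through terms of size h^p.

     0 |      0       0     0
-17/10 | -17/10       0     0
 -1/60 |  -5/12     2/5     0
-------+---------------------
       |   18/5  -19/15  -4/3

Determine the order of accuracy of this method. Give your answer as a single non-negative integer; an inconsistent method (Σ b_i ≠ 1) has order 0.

b = (18/5, -19/15, -4/3)
c = (0, -17/10, -1/60)
Ac = (0, 0, -17/25)
Σ b_i: 18/5·1 + (-19/15)·1 + (-4/3)·1 = 1 ✓
b·c: (-19/15)·(-17/10) + (-4/3)·(-1/60) = 979/450 ≠ 1/2 ⇒ order 1.

1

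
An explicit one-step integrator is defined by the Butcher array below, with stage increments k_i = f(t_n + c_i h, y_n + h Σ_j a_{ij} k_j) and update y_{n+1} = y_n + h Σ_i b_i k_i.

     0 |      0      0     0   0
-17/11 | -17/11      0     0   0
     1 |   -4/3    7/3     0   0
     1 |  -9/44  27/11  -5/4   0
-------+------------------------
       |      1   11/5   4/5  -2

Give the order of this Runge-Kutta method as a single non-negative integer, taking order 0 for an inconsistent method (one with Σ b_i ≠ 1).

b = (1, 11/5, 4/5, -2)
c = (0, -17/11, 1, 1)
Ac = (0, 0, -119/33, -2441/484)
Σ b_i: 1·1 + 11/5·1 + 4/5·1 + (-2)·1 = 2 ≠ 1 ⇒ order 0.

0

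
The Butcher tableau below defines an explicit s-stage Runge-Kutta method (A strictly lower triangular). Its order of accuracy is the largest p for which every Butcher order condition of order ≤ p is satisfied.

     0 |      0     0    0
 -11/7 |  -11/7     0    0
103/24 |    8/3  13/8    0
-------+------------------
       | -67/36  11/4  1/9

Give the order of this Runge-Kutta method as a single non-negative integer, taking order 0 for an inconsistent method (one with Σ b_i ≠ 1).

1

b = (-67/36, 11/4, 1/9)
c = (0, -11/7, 103/24)
Ac = (0, 0, -143/56)
Σ b_i: (-67/36)·1 + 11/4·1 + 1/9·1 = 1 ✓
b·c: 11/4·(-11/7) + 1/9·103/24 = -5813/1512 ≠ 1/2 ⇒ order 1.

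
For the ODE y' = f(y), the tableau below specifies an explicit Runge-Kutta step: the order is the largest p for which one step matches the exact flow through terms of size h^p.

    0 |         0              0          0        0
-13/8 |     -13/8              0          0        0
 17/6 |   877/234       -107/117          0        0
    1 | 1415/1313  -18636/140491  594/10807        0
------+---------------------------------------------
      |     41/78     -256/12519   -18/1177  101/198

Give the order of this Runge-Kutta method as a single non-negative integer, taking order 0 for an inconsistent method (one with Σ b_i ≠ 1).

b = (41/78, -256/12519, -18/1177, 101/198)
c = (0, -13/8, 17/6, 1)
Ac = (0, 0, 107/72, 75/202)
Σ b_i: 41/78·1 + (-256/12519)·1 + (-18/1177)·1 + 101/198·1 = 1 ✓
b·c: (-256/12519)·(-13/8) + (-18/1177)·17/6 + 101/198·1 = 1/2 ✓
b·c²: (-256/12519)·169/64 + (-18/1177)·289/36 + 101/198·1 = 1/3 ✓
b·Ac: (-18/1177)·107/72 + 101/198·75/202 = 1/6 ✓
b·c³: (-256/12519)·(-2197/512) + (-18/1177)·4913/216 + 101/198·1 = 1/4 ✓
b·(c∘Ac): (-18/1177)·1819/432 + 101/198·75/202 = 1/8 ✓
b·Ac²: (-18/1177)·(-1391/576) + 101/198·147/1616 = 1/12 ✓
b·A²c: 101/198·33/404 = 1/24 ✓; 4 stages ⇒ order 4.

4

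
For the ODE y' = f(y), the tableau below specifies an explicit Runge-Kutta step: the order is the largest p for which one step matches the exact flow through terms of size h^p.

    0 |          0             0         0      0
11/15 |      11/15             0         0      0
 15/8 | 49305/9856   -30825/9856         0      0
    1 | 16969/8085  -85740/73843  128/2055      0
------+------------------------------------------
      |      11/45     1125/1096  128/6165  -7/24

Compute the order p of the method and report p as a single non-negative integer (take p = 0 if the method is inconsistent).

b = (11/45, 1125/1096, 128/6165, -7/24)
c = (0, 11/15, 15/8, 1)
Ac = (0, 0, -2055/896, -36/49)
Σ b_i: 11/45·1 + 1125/1096·1 + 128/6165·1 + (-7/24)·1 = 1 ✓
b·c: 1125/1096·11/15 + 128/6165·15/8 + (-7/24)·1 = 1/2 ✓
b·c²: 1125/1096·121/225 + 128/6165·225/64 + (-7/24)·1 = 1/3 ✓
b·Ac: 128/6165·(-2055/896) + (-7/24)·(-36/49) = 1/6 ✓
b·c³: 1125/1096·1331/3375 + 128/6165·3375/512 + (-7/24)·1 = 1/4 ✓
b·(c∘Ac): 128/6165·(-30825/7168) + (-7/24)·(-36/49) = 1/8 ✓
b·Ac²: 128/6165·(-1507/896) + (-7/24)·(-298/735) = 1/12 ✓
b·A²c: (-7/24)·(-1/7) = 1/24 ✓; 4 stages ⇒ order 4.

4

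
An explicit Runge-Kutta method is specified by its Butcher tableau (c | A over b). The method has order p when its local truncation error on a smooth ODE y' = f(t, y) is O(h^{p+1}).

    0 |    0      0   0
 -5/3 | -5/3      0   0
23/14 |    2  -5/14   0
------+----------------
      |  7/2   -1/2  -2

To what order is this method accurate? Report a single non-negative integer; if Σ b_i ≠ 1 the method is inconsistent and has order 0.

1

b = (7/2, -1/2, -2)
c = (0, -5/3, 23/14)
Ac = (0, 0, 25/42)
Σ b_i: 7/2·1 + (-1/2)·1 + (-2)·1 = 1 ✓
b·c: (-1/2)·(-5/3) + (-2)·23/14 = -103/42 ≠ 1/2 ⇒ order 1.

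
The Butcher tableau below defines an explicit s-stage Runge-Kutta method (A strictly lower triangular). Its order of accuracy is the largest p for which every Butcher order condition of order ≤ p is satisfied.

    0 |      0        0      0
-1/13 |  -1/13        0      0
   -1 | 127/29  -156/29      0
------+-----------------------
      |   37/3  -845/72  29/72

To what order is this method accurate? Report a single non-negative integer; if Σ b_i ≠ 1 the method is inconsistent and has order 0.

b = (37/3, -845/72, 29/72)
c = (0, -1/13, -1)
Ac = (0, 0, 12/29)
Σ b_i: 37/3·1 + (-845/72)·1 + 29/72·1 = 1 ✓
b·c: (-845/72)·(-1/13) + 29/72·(-1) = 1/2 ✓
b·c²: (-845/72)·1/169 + 29/72·1 = 1/3 ✓
b·Ac: 29/72·12/29 = 1/6 ✓; 3 stages ⇒ order 3.

3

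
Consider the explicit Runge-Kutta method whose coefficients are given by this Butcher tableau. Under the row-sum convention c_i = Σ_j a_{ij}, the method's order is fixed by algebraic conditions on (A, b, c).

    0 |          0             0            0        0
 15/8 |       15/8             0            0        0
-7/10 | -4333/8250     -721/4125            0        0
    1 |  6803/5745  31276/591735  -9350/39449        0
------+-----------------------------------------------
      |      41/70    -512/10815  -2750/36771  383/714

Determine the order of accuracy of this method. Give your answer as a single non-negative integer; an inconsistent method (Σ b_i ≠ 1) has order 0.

b = (41/70, -512/10815, -2750/36771, 383/714)
c = (0, 15/8, -7/10, 1)
Ac = (0, 0, -721/2200, 203/766)
Σ b_i: 41/70·1 + (-512/10815)·1 + (-2750/36771)·1 + 383/714·1 = 1 ✓
b·c: (-512/10815)·15/8 + (-2750/36771)·(-7/10) + 383/714·1 = 1/2 ✓
b·c²: (-512/10815)·225/64 + (-2750/36771)·49/100 + 383/714·1 = 1/3 ✓
b·Ac: (-2750/36771)·(-721/2200) + 383/714·203/766 = 1/6 ✓
b·c³: (-512/10815)·3375/512 + (-2750/36771)·(-343/1000) + 383/714·1 = 1/4 ✓
b·(c∘Ac): (-2750/36771)·5047/22000 + 383/714·203/766 = 1/8 ✓
b·Ac²: (-2750/36771)·(-2163/3520) + 383/714·427/6128 = 1/12 ✓
b·A²c: 383/714·119/1532 = 1/24 ✓; 4 stages ⇒ order 4.

4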